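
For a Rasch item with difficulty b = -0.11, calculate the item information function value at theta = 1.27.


P = 1/(1+exp(-(1.27--0.11))) = 0.799
I = P*(1-P) = 0.799 * 0.201
I = 0.1606

0.1606


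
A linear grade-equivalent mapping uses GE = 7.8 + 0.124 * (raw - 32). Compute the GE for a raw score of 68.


raw - median = 68 - 32 = 36
slope * diff = 0.124 * 36 = 4.464
GE = 7.8 + 4.464
GE = 12.264

12.264


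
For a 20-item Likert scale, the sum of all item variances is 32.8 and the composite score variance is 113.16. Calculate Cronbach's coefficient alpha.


alpha = (k/(k-1)) * (1 - sum(si^2)/s_total^2)
= (20/19) * (1 - 32.8/113.16)
alpha = 0.7475

0.7475


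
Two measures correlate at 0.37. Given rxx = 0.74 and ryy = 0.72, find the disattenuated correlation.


r_corrected = rxy / sqrt(rxx * ryy)
= 0.37 / sqrt(0.74 * 0.72)
= 0.37 / sqrt(0.5328)
= 0.37 / 0.729932
r_corrected = 0.5069

0.5069


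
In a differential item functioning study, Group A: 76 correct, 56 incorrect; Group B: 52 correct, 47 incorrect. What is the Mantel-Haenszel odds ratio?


Odds_A = 76/56 = 1.3571
Odds_B = 52/47 = 1.1064
OR = Odds_A / Odds_B = 1.3571 / 1.1064
Exactly, OR = (76 * 47) / (56 * 52) = 3572 / 2912
OR = 1.2266

1.2266


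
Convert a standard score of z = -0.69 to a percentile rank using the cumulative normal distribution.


CDF(z) = 0.5 * (1 + erf(z/sqrt(2)))
erf(-0.4879) = -0.5098
CDF = 0.2451
Percentile rank = 0.2451 * 100 = 24.51

24.51


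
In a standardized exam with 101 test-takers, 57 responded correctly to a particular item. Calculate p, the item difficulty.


Item difficulty p = number correct / total examinees
p = 57 / 101
p = 0.5644

0.5644


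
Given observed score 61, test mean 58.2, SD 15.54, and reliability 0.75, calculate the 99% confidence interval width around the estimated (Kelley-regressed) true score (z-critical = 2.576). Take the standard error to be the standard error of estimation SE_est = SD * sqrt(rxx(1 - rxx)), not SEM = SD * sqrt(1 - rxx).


True score estimate = 0.75*61 + 0.25*58.2 = 60.3
SE_est = SD * sqrt(rxx * (1 - rxx)) = 15.54 * sqrt(0.75 * 0.25) = 15.54 * sqrt(0.1875) = 6.729017
CI = T_est +/- z * SE_est, so width = 2 * z * SE_est = 2 * 2.576 * 6.729017
Width = 34.6679

34.6679


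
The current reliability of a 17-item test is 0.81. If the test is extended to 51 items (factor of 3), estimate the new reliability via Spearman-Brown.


r_new = (n * rxx) / (1 + (n-1) * rxx)
r_new = (3 * 0.81) / (1 + 2 * 0.81)
r_new = 2.43 / 2.62
r_new = 0.9275

0.9275


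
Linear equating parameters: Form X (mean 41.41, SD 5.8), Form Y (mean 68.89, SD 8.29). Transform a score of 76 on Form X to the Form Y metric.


slope = SD_Y / SD_X = 8.29 / 5.8 ~ 1.4293
intercept = mean_Y - slope * mean_X = 68.89 - (8.29 / 5.8) * 41.41 ~ 9.7023
Y = slope * X + intercept. To avoid rounding drift from the rounded slope/intercept, evaluate the equivalent form Y = mean_Y + SD_Y * (X - mean_X) / SD_X at full precision:
Y = 68.89 + 8.29 * (76 - 41.41) / 5.8
Y = 68.89 + 8.29 * 34.59 / 5.8
Y = 68.89 + 286.7511 / 5.8
Y = 68.89 + 49.4398
Y = 118.3298

118.3298


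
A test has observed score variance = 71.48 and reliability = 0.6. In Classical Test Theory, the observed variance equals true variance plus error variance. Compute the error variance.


var_true = rxx * var_obs = 0.6 * 71.48 = 42.888
var_error = var_obs - var_true
var_error = 71.48 - 42.888
var_error = 28.592

28.592


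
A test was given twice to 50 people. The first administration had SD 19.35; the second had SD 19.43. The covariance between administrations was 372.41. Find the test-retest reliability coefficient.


r = cov(X,Y) / (SD_X * SD_Y)
r = 372.41 / (19.35 * 19.43)
r = 372.41 / 375.9705
r = 0.9905

0.9905


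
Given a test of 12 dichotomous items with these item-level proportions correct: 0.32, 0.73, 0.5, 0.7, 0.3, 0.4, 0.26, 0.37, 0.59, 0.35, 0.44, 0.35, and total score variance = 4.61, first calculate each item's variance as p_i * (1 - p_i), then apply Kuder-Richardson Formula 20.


For each item, compute p_i * q_i:
  Item 1: 0.32 * 0.68 = 0.2176
  Item 2: 0.73 * 0.27 = 0.1971
  Item 3: 0.5 * 0.5 = 0.25
  Item 4: 0.7 * 0.3 = 0.21
  Item 5: 0.3 * 0.7 = 0.21
  Item 6: 0.4 * 0.6 = 0.24
  Item 7: 0.26 * 0.74 = 0.1924
  Item 8: 0.37 * 0.63 = 0.2331
  Item 9: 0.59 * 0.41 = 0.2419
  Item 10: 0.35 * 0.65 = 0.2275
  Item 11: 0.44 * 0.56 = 0.2464
  Item 12: 0.35 * 0.65 = 0.2275
Sum(p_i * q_i) = 0.2176 + 0.1971 + 0.25 + 0.21 + 0.21 + 0.24 + 0.1924 + 0.2331 + 0.2419 + 0.2275 + 0.2464 + 0.2275 = 2.6935
KR-20 = (k/(k-1)) * (1 - Sum(p_i*q_i) / Var_total)
= (12/11) * (1 - 2.6935/4.61)
= 1.0909 * 0.4157
KR-20 = 0.4535

0.4535


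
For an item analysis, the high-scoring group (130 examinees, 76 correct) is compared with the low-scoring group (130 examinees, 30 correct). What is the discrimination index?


p_upper = 76/130 = 0.5846
p_lower = 30/130 = 0.2308
D = 0.5846 - 0.2308 = 0.3538

0.3538


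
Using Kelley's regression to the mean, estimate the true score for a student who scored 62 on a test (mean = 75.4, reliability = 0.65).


T_est = rxx * X + (1 - rxx) * mean
T_est = 0.65 * 62 + 0.35 * 75.4
T_est = 40.3 + 26.39
T_est = 66.69

66.69


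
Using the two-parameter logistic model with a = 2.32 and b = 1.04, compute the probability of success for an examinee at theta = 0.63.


a*(theta - b) = 2.32 * (0.63 - 1.04) = -0.9512
exp(--0.9512) = 2.5888
P = 1 / (1 + 2.5888)
P = 0.2786

0.2786


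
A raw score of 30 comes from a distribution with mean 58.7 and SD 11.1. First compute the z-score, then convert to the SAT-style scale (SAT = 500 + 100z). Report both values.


z = (X - mean) / SD = (30 - 58.7) / 11.1
z = -28.7 / 11.1
z = -2.5856
SAT-scale = SAT = 500 + 100z
Carry z at full precision (z = -28.7 / 11.1) into the conversion:
SAT-scale = 500 + 100 * (-28.7 / 11.1) = 500 + -2870 / 11.1
SAT-scale = 500 + -258.5586
SAT-scale = 241.4414

241.4414


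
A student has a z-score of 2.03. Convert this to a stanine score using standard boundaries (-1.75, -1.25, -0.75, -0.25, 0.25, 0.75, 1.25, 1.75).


Stanine boundaries: [-1.75, -1.25, -0.75, -0.25, 0.25, 0.75, 1.25, 1.75]
z = 2.03
Check each boundary:
  z >= -1.75 -> could be stanine 2
  z >= -1.25 -> could be stanine 3
  z >= -0.75 -> could be stanine 4
  z >= -0.25 -> could be stanine 5
  z >= 0.25 -> could be stanine 6
  z >= 0.75 -> could be stanine 7
  z >= 1.25 -> could be stanine 8
  z >= 1.75 -> could be stanine 9
Highest qualifying boundary gives stanine = 9

9


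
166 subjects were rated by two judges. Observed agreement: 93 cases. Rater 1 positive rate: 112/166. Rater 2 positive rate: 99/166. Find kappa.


P_o = 93/166 = 0.560241
P_e = (112*99 + 54*67) / 27556 = 0.533677
kappa = (P_o - P_e) / (1 - P_e)
kappa = (0.560241 - 0.533677) / (1 - 0.533677)
kappa = 0.057

0.057


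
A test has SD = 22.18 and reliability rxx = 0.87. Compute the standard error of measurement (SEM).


SEM = SD * sqrt(1 - rxx)
SEM = 22.18 * sqrt(1 - 0.87)
SEM = 22.18 * sqrt(0.13) = 22.18 * 0.360555
SEM = 7.9971

7.9971


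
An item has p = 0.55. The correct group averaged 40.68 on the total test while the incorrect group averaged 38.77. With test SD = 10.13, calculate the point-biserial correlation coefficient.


q = 1 - p = 0.45
rpb = ((M1 - M0) / SD) * sqrt(p * q)
rpb = ((40.68 - 38.77) / 10.13) * sqrt(0.55 * 0.45)
rpb = 0.0938

0.0938


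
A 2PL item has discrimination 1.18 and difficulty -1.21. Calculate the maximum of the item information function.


For 2PL, max info at theta = b = -1.21
I_max = a^2 / 4 = 1.18^2 / 4
= 1.3924 / 4
I_max = 0.3481

0.3481


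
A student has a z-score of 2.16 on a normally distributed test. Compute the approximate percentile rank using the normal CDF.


CDF(z) = 0.5 * (1 + erf(z/sqrt(2)))
erf(1.5274) = 0.9692
CDF = 0.9846
Percentile rank = 0.9846 * 100 = 98.46

98.46


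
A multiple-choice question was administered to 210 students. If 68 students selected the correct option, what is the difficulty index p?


Item difficulty p = number correct / total examinees
p = 68 / 210
p = 0.3238

0.3238


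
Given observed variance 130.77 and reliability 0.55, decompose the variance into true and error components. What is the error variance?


var_true = rxx * var_obs = 0.55 * 130.77 = 71.9235
var_error = var_obs - var_true
var_error = 130.77 - 71.9235
var_error = 58.8465

58.8465


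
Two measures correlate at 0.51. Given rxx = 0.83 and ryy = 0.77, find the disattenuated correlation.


r_corrected = rxy / sqrt(rxx * ryy)
= 0.51 / sqrt(0.83 * 0.77)
= 0.51 / sqrt(0.6391)
= 0.51 / 0.799437
r_corrected = 0.6379

0.6379


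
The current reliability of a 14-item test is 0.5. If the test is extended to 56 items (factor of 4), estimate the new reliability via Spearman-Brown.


r_new = (n * rxx) / (1 + (n-1) * rxx)
r_new = (4 * 0.5) / (1 + 3 * 0.5)
r_new = 2.0 / 2.5
r_new = 0.8

0.8


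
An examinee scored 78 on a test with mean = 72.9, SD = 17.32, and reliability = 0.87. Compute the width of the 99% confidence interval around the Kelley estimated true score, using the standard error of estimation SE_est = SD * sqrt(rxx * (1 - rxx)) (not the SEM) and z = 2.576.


True score estimate = 0.87*78 + 0.13*72.9 = 77.337
SE_est = SD * sqrt(rxx * (1 - rxx)) = 17.32 * sqrt(0.87 * 0.13) = 17.32 * sqrt(0.1131) = 5.824775
CI = T_est +/- z * SE_est, so width = 2 * z * SE_est = 2 * 2.576 * 5.824775
Width = 30.0092

30.0092


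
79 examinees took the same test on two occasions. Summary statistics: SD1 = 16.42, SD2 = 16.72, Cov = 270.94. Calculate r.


r = cov(X,Y) / (SD_X * SD_Y)
r = 270.94 / (16.42 * 16.72)
r = 270.94 / 274.5424
r = 0.9869

0.9869


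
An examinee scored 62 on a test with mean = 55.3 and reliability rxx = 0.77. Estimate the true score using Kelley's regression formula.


T_est = rxx * X + (1 - rxx) * mean
T_est = 0.77 * 62 + 0.23 * 55.3
T_est = 47.74 + 12.719
T_est = 60.459

60.459


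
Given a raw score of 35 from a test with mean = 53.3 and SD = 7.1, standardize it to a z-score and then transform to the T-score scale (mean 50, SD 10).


z = (X - mean) / SD = (35 - 53.3) / 7.1
z = -18.3 / 7.1
z = -2.5775
T-score = T = 50 + 10z
Carry z at full precision (z = -18.3 / 7.1) into the conversion:
T-score = 50 + 10 * (-18.3 / 7.1) = 50 + -183 / 7.1
T-score = 50 + -25.7746
T-score = 24.2254

24.2254


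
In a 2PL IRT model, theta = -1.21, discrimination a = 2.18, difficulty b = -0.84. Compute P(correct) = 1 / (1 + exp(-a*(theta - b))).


a*(theta - b) = 2.18 * (-1.21 - -0.84) = -0.8066
exp(--0.8066) = 2.2403
P = 1 / (1 + 2.2403)
P = 0.3086

0.3086


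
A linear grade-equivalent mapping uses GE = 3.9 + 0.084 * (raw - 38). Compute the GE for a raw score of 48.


raw - median = 48 - 38 = 10
slope * diff = 0.084 * 10 = 0.84
GE = 3.9 + 0.84
GE = 4.74

4.74


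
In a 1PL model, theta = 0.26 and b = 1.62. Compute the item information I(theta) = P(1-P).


P = 1/(1+exp(-(0.26-1.62))) = 0.2042
I = P*(1-P) = 0.2042 * 0.7958
I = 0.1625

0.1625


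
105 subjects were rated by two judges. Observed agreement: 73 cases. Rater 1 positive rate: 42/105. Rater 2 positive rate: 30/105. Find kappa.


P_o = 73/105 = 0.695238
P_e = (42*30 + 63*75) / 11025 = 0.542857
kappa = (P_o - P_e) / (1 - P_e)
kappa = (0.695238 - 0.542857) / (1 - 0.542857)
kappa = 0.3333

0.3333


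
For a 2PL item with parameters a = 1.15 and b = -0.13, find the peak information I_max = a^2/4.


For 2PL, max info at theta = b = -0.13
I_max = a^2 / 4 = 1.15^2 / 4
= 1.3225 / 4
I_max = 0.3306

0.3306


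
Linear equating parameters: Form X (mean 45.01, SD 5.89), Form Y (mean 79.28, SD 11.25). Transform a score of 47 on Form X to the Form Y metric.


slope = SD_Y / SD_X = 11.25 / 5.89 ~ 1.91
intercept = mean_Y - slope * mean_X = 79.28 - (11.25 / 5.89) * 45.01 ~ -6.6899
Y = slope * X + intercept. To avoid rounding drift from the rounded slope/intercept, evaluate the equivalent form Y = mean_Y + SD_Y * (X - mean_X) / SD_X at full precision:
Y = 79.28 + 11.25 * (47 - 45.01) / 5.89
Y = 79.28 + 11.25 * 1.99 / 5.89
Y = 79.28 + 22.3875 / 5.89
Y = 79.28 + 3.8009
Y = 83.0809

83.0809


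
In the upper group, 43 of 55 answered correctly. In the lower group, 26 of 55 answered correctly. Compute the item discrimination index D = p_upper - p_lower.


p_upper = 43/55 = 0.7818
p_lower = 26/55 = 0.4727
D = 0.7818 - 0.4727 = 0.3091

0.3091


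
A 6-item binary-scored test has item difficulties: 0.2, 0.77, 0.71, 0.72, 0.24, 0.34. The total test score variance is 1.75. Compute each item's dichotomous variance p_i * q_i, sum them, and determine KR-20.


For each item, compute p_i * q_i:
  Item 1: 0.2 * 0.8 = 0.16
  Item 2: 0.77 * 0.23 = 0.1771
  Item 3: 0.71 * 0.29 = 0.2059
  Item 4: 0.72 * 0.28 = 0.2016
  Item 5: 0.24 * 0.76 = 0.1824
  Item 6: 0.34 * 0.66 = 0.2244
Sum(p_i * q_i) = 0.16 + 0.1771 + 0.2059 + 0.2016 + 0.1824 + 0.2244 = 1.1514
KR-20 = (k/(k-1)) * (1 - Sum(p_i*q_i) / Var_total)
= (6/5) * (1 - 1.1514/1.75)
= 1.2 * 0.3421
KR-20 = 0.4105

0.4105


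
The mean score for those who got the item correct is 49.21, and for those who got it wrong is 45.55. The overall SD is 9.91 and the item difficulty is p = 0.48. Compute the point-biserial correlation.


q = 1 - p = 0.52
rpb = ((M1 - M0) / SD) * sqrt(p * q)
rpb = ((49.21 - 45.55) / 9.91) * sqrt(0.48 * 0.52)
rpb = 0.1845

0.1845


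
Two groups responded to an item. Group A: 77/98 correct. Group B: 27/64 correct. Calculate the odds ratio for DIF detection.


Odds_A = 77/21 = 3.6667
Odds_B = 27/37 = 0.7297
OR = Odds_A / Odds_B = 3.6667 / 0.7297
Exactly, OR = (77 * 37) / (21 * 27) = 2849 / 567
OR = 5.0247

5.0247


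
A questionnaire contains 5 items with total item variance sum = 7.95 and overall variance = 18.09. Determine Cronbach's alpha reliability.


alpha = (k/(k-1)) * (1 - sum(si^2)/s_total^2)
= (5/4) * (1 - 7.95/18.09)
alpha = 0.7007

0.7007


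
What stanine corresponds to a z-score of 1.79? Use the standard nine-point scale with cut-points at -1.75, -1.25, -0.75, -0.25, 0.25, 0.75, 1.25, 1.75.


Stanine boundaries: [-1.75, -1.25, -0.75, -0.25, 0.25, 0.75, 1.25, 1.75]
z = 1.79
Check each boundary:
  z >= -1.75 -> could be stanine 2
  z >= -1.25 -> could be stanine 3
  z >= -0.75 -> could be stanine 4
  z >= -0.25 -> could be stanine 5
  z >= 0.25 -> could be stanine 6
  z >= 0.75 -> could be stanine 7
  z >= 1.25 -> could be stanine 8
  z >= 1.75 -> could be stanine 9
Highest qualifying boundary gives stanine = 9

9


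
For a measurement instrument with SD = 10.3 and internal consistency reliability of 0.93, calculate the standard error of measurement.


SEM = SD * sqrt(1 - rxx)
SEM = 10.3 * sqrt(1 - 0.93)
SEM = 10.3 * sqrt(0.07) = 10.3 * 0.264575
SEM = 2.7251

2.7251


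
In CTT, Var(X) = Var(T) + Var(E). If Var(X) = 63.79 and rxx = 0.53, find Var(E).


var_true = rxx * var_obs = 0.53 * 63.79 = 33.8087
var_error = var_obs - var_true
var_error = 63.79 - 33.8087
var_error = 29.9813

29.9813


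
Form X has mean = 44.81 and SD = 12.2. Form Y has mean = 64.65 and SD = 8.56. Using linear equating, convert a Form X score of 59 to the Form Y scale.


slope = SD_Y / SD_X = 8.56 / 12.2 ~ 0.7016
intercept = mean_Y - slope * mean_X = 64.65 - (8.56 / 12.2) * 44.81 ~ 33.2095
Y = slope * X + intercept. To avoid rounding drift from the rounded slope/intercept, evaluate the equivalent form Y = mean_Y + SD_Y * (X - mean_X) / SD_X at full precision:
Y = 64.65 + 8.56 * (59 - 44.81) / 12.2
Y = 64.65 + 8.56 * 14.19 / 12.2
Y = 64.65 + 121.4664 / 12.2
Y = 64.65 + 9.9563
Y = 74.6063

74.6063


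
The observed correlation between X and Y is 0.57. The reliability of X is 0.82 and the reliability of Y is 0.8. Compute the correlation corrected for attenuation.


r_corrected = rxy / sqrt(rxx * ryy)
= 0.57 / sqrt(0.82 * 0.8)
= 0.57 / sqrt(0.656)
= 0.57 / 0.809938
r_corrected = 0.7038

0.7038


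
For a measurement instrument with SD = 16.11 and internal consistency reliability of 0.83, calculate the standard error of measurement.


SEM = SD * sqrt(1 - rxx)
SEM = 16.11 * sqrt(1 - 0.83)
SEM = 16.11 * sqrt(0.17) = 16.11 * 0.412311
SEM = 6.6423

6.6423


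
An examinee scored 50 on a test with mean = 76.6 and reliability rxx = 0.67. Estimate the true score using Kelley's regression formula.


T_est = rxx * X + (1 - rxx) * mean
T_est = 0.67 * 50 + 0.33 * 76.6
T_est = 33.5 + 25.278
T_est = 58.778

58.778


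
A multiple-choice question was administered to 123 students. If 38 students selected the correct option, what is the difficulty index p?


Item difficulty p = number correct / total examinees
p = 38 / 123
p = 0.3089

0.3089


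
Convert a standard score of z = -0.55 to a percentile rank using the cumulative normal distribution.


CDF(z) = 0.5 * (1 + erf(z/sqrt(2)))
erf(-0.3889) = -0.4177
CDF = 0.2912
Percentile rank = 0.2912 * 100 = 29.12

29.12


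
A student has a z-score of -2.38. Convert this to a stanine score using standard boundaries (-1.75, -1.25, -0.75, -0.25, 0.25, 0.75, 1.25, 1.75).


Stanine boundaries: [-1.75, -1.25, -0.75, -0.25, 0.25, 0.75, 1.25, 1.75]
z = -2.38
Check each boundary:
  z < -1.75
  z < -1.25
  z < -0.75
  z < -0.25
  z < 0.25
  z < 0.75
  z < 1.25
  z < 1.75
Highest qualifying boundary gives stanine = 1

1


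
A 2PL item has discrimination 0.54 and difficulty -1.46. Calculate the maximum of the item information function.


For 2PL, max info at theta = b = -1.46
I_max = a^2 / 4 = 0.54^2 / 4
= 0.2916 / 4
I_max = 0.0729

0.0729


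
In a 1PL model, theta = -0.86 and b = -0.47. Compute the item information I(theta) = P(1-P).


P = 1/(1+exp(-(-0.86--0.47))) = 0.4037
I = P*(1-P) = 0.4037 * 0.5963
I = 0.2407

0.2407


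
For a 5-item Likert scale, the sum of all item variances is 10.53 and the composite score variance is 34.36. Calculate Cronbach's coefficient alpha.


alpha = (k/(k-1)) * (1 - sum(si^2)/s_total^2)
= (5/4) * (1 - 10.53/34.36)
alpha = 0.8669

0.8669


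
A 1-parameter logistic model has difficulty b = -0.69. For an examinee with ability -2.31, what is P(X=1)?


theta - b = -2.31 - -0.69 = -1.62
exp(-(theta - b)) = exp(1.62) = 5.0531
P = 1 / (1 + 5.0531)
P = 0.1652

0.1652


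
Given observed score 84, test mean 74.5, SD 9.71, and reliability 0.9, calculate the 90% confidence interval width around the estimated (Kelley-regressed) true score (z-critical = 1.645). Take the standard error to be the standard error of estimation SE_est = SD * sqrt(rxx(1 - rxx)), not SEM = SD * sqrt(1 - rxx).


True score estimate = 0.9*84 + 0.1*74.5 = 83.05
SE_est = SD * sqrt(rxx * (1 - rxx)) = 9.71 * sqrt(0.9 * 0.1) = 9.71 * sqrt(0.09) = 2.913
CI = T_est +/- z * SE_est, so width = 2 * z * SE_est = 2 * 1.645 * 2.913
Width = 9.5838

9.5838


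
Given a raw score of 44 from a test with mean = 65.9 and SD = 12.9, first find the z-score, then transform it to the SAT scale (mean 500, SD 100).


z = (X - mean) / SD = (44 - 65.9) / 12.9
z = -21.9 / 12.9
z = -1.6977
SAT-scale = SAT = 500 + 100z
Carry z at full precision (z = -21.9 / 12.9) into the conversion:
SAT-scale = 500 + 100 * (-21.9 / 12.9) = 500 + -2190 / 12.9
SAT-scale = 500 + -169.7674
SAT-scale = 330.2326

330.2326


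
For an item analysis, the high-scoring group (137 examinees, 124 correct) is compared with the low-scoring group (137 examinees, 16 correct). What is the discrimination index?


p_upper = 124/137 = 0.9051
p_lower = 16/137 = 0.1168
D = 0.9051 - 0.1168 = 0.7883

0.7883


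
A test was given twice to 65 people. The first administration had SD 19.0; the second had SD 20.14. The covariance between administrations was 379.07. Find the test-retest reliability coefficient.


r = cov(X,Y) / (SD_X * SD_Y)
r = 379.07 / (19.0 * 20.14)
r = 379.07 / 382.66
r = 0.9906

0.9906


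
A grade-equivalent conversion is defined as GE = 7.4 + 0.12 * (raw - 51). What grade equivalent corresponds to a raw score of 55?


raw - median = 55 - 51 = 4
slope * diff = 0.12 * 4 = 0.48
GE = 7.4 + 0.48
GE = 7.88

7.88


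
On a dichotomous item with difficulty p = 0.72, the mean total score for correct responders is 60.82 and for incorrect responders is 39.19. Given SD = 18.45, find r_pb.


q = 1 - p = 0.28
rpb = ((M1 - M0) / SD) * sqrt(p * q)
rpb = ((60.82 - 39.19) / 18.45) * sqrt(0.72 * 0.28)
rpb = 0.5264

0.5264


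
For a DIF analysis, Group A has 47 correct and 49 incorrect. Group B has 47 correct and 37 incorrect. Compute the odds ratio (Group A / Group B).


Odds_A = 47/49 = 0.9592
Odds_B = 47/37 = 1.2703
OR = Odds_A / Odds_B = 0.9592 / 1.2703
Exactly, OR = (47 * 37) / (49 * 47) = 1739 / 2303
OR = 0.7551

0.7551


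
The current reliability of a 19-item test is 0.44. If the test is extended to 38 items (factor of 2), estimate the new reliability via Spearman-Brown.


r_new = (n * rxx) / (1 + (n-1) * rxx)
r_new = (2 * 0.44) / (1 + 1 * 0.44)
r_new = 0.88 / 1.44
r_new = 0.6111

0.6111


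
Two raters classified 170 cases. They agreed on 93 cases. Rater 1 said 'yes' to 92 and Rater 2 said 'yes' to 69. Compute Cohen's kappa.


P_o = 93/170 = 0.547059
P_e = (92*69 + 78*101) / 28900 = 0.492249
kappa = (P_o - P_e) / (1 - P_e)
kappa = (0.547059 - 0.492249) / (1 - 0.492249)
kappa = 0.1079

0.1079


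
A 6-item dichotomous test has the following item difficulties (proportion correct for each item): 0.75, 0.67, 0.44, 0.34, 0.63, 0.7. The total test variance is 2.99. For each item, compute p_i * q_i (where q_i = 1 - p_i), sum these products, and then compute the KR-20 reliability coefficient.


For each item, compute p_i * q_i:
  Item 1: 0.75 * 0.25 = 0.1875
  Item 2: 0.67 * 0.33 = 0.2211
  Item 3: 0.44 * 0.56 = 0.2464
  Item 4: 0.34 * 0.66 = 0.2244
  Item 5: 0.63 * 0.37 = 0.2331
  Item 6: 0.7 * 0.3 = 0.21
Sum(p_i * q_i) = 0.1875 + 0.2211 + 0.2464 + 0.2244 + 0.2331 + 0.21 = 1.3225
KR-20 = (k/(k-1)) * (1 - Sum(p_i*q_i) / Var_total)
= (6/5) * (1 - 1.3225/2.99)
= 1.2 * 0.5577
KR-20 = 0.6692

0.6692


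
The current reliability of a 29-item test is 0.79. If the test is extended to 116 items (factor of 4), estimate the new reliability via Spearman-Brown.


r_new = (n * rxx) / (1 + (n-1) * rxx)
r_new = (4 * 0.79) / (1 + 3 * 0.79)
r_new = 3.16 / 3.37
r_new = 0.9377

0.9377


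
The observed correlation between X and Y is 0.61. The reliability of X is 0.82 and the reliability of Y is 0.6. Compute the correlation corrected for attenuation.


r_corrected = rxy / sqrt(rxx * ryy)
= 0.61 / sqrt(0.82 * 0.6)
= 0.61 / sqrt(0.492)
= 0.61 / 0.701427
r_corrected = 0.8697

0.8697


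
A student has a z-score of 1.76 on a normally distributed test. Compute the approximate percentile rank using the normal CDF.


CDF(z) = 0.5 * (1 + erf(z/sqrt(2)))
erf(1.2445) = 0.9216
CDF = 0.9608
Percentile rank = 0.9608 * 100 = 96.08

96.08


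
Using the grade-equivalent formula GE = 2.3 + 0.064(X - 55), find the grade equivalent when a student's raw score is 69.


raw - median = 69 - 55 = 14
slope * diff = 0.064 * 14 = 0.896
GE = 2.3 + 0.896
GE = 3.196

3.196


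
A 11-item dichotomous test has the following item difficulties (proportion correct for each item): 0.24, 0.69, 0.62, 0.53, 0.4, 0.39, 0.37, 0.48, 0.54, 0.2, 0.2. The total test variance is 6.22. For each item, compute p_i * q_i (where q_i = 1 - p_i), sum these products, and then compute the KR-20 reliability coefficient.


For each item, compute p_i * q_i:
  Item 1: 0.24 * 0.76 = 0.1824
  Item 2: 0.69 * 0.31 = 0.2139
  Item 3: 0.62 * 0.38 = 0.2356
  Item 4: 0.53 * 0.47 = 0.2491
  Item 5: 0.4 * 0.6 = 0.24
  Item 6: 0.39 * 0.61 = 0.2379
  Item 7: 0.37 * 0.63 = 0.2331
  Item 8: 0.48 * 0.52 = 0.2496
  Item 9: 0.54 * 0.46 = 0.2484
  Item 10: 0.2 * 0.8 = 0.16
  Item 11: 0.2 * 0.8 = 0.16
Sum(p_i * q_i) = 0.1824 + 0.2139 + 0.2356 + 0.2491 + 0.24 + 0.2379 + 0.2331 + 0.2496 + 0.2484 + 0.16 + 0.16 = 2.41
KR-20 = (k/(k-1)) * (1 - Sum(p_i*q_i) / Var_total)
= (11/10) * (1 - 2.41/6.22)
= 1.1 * 0.6125
KR-20 = 0.6738

0.6738


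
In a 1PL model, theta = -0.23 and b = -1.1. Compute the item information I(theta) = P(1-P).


P = 1/(1+exp(-(-0.23--1.1))) = 0.7047
I = P*(1-P) = 0.7047 * 0.2953
I = 0.2081

0.2081


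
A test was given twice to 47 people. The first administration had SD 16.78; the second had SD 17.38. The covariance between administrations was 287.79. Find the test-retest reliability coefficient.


r = cov(X,Y) / (SD_X * SD_Y)
r = 287.79 / (16.78 * 17.38)
r = 287.79 / 291.6364
r = 0.9868

0.9868


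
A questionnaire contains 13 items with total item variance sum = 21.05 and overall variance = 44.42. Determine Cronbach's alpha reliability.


alpha = (k/(k-1)) * (1 - sum(si^2)/s_total^2)
= (13/12) * (1 - 21.05/44.42)
alpha = 0.57

0.57


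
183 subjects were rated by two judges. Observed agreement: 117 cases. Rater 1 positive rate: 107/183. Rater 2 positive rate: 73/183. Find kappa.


P_o = 117/183 = 0.639344
P_e = (107*73 + 76*110) / 33489 = 0.482875
kappa = (P_o - P_e) / (1 - P_e)
kappa = (0.639344 - 0.482875) / (1 - 0.482875)
kappa = 0.3026

0.3026


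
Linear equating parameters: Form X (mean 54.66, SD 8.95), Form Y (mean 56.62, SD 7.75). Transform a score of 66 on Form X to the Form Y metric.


slope = SD_Y / SD_X = 7.75 / 8.95 ~ 0.8659
intercept = mean_Y - slope * mean_X = 56.62 - (7.75 / 8.95) * 54.66 ~ 9.2887
Y = slope * X + intercept. To avoid rounding drift from the rounded slope/intercept, evaluate the equivalent form Y = mean_Y + SD_Y * (X - mean_X) / SD_X at full precision:
Y = 56.62 + 7.75 * (66 - 54.66) / 8.95
Y = 56.62 + 7.75 * 11.34 / 8.95
Y = 56.62 + 87.885 / 8.95
Y = 56.62 + 9.8196
Y = 66.4396

66.4396


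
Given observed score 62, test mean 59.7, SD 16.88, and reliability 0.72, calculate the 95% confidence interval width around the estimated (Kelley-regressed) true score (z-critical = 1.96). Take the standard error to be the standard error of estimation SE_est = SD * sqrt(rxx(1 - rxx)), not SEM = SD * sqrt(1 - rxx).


True score estimate = 0.72*62 + 0.28*59.7 = 61.356
SE_est = SD * sqrt(rxx * (1 - rxx)) = 16.88 * sqrt(0.72 * 0.28) = 16.88 * sqrt(0.2016) = 7.579101
CI = T_est +/- z * SE_est, so width = 2 * z * SE_est = 2 * 1.96 * 7.579101
Width = 29.7101

29.7101


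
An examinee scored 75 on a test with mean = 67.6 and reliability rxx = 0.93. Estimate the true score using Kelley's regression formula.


T_est = rxx * X + (1 - rxx) * mean
T_est = 0.93 * 75 + 0.07 * 67.6
T_est = 69.75 + 4.732
T_est = 74.482

74.482


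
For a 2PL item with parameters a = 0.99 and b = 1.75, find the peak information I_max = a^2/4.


For 2PL, max info at theta = b = 1.75
I_max = a^2 / 4 = 0.99^2 / 4
= 0.9801 / 4
I_max = 0.245

0.245


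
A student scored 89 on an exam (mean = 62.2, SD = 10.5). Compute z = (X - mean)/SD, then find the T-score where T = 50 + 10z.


z = (X - mean) / SD = (89 - 62.2) / 10.5
z = 26.8 / 10.5
z = 2.5524
T-score = T = 50 + 10z
Carry z at full precision (z = 26.8 / 10.5) into the conversion:
T-score = 50 + 10 * (26.8 / 10.5) = 50 + 268 / 10.5
T-score = 50 + 25.5238
T-score = 75.5238

75.5238


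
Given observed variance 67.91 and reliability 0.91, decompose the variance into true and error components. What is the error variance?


var_true = rxx * var_obs = 0.91 * 67.91 = 61.7981
var_error = var_obs - var_true
var_error = 67.91 - 61.7981
var_error = 6.1119

6.1119


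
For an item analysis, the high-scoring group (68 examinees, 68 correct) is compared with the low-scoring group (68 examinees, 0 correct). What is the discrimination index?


p_upper = 68/68 = 1.0
p_lower = 0/68 = 0.0
D = 1.0 - 0.0 = 1.0

1.0


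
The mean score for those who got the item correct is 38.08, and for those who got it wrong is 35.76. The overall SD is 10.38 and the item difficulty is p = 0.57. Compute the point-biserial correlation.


q = 1 - p = 0.43
rpb = ((M1 - M0) / SD) * sqrt(p * q)
rpb = ((38.08 - 35.76) / 10.38) * sqrt(0.57 * 0.43)
rpb = 0.1107

0.1107


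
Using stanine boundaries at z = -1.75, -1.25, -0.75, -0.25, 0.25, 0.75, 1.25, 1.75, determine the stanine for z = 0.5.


Stanine boundaries: [-1.75, -1.25, -0.75, -0.25, 0.25, 0.75, 1.25, 1.75]
z = 0.5
Check each boundary:
  z >= -1.75 -> could be stanine 2
  z >= -1.25 -> could be stanine 3
  z >= -0.75 -> could be stanine 4
  z >= -0.25 -> could be stanine 5
  z >= 0.25 -> could be stanine 6
  z < 0.75
  z < 1.25
  z < 1.75
Highest qualifying boundary gives stanine = 6

6


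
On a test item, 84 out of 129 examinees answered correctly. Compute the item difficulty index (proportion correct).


Item difficulty p = number correct / total examinees
p = 84 / 129
p = 0.6512

0.6512


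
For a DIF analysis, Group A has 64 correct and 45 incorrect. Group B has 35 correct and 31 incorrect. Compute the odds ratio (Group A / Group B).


Odds_A = 64/45 = 1.4222
Odds_B = 35/31 = 1.129
OR = Odds_A / Odds_B = 1.4222 / 1.129
Exactly, OR = (64 * 31) / (45 * 35) = 1984 / 1575
OR = 1.2597

1.2597


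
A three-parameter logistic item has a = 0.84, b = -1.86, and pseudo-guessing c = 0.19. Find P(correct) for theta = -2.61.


logit = 0.84*(-2.61 - -1.86) = -0.63
P* = 1/(1 + exp(--0.63)) = 0.3475
P = 0.19 + (1 - 0.19) * 0.3475
P = 0.4715

0.4715


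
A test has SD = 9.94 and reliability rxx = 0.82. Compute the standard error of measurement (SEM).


SEM = SD * sqrt(1 - rxx)
SEM = 9.94 * sqrt(1 - 0.82)
SEM = 9.94 * sqrt(0.18) = 9.94 * 0.424264
SEM = 4.2172

4.2172


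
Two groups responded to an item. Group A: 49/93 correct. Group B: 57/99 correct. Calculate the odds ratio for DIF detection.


Odds_A = 49/44 = 1.1136
Odds_B = 57/42 = 1.3571
OR = Odds_A / Odds_B = 1.1136 / 1.3571
Exactly, OR = (49 * 42) / (44 * 57) = 2058 / 2508
OR = 0.8206

0.8206


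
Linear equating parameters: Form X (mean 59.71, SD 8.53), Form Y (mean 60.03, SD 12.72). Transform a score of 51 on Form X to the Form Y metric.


slope = SD_Y / SD_X = 12.72 / 8.53 ~ 1.4912
intercept = mean_Y - slope * mean_X = 60.03 - (12.72 / 8.53) * 59.71 ~ -29.01
Y = slope * X + intercept. To avoid rounding drift from the rounded slope/intercept, evaluate the equivalent form Y = mean_Y + SD_Y * (X - mean_X) / SD_X at full precision:
Y = 60.03 + 12.72 * (51 - 59.71) / 8.53
Y = 60.03 - 12.72 * 8.71 / 8.53
Y = 60.03 - 110.7912 / 8.53
Y = 60.03 - 12.9884
Y = 47.0416

47.0416


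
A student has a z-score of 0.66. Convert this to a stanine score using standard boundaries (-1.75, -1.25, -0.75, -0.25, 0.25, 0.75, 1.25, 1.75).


Stanine boundaries: [-1.75, -1.25, -0.75, -0.25, 0.25, 0.75, 1.25, 1.75]
z = 0.66
Check each boundary:
  z >= -1.75 -> could be stanine 2
  z >= -1.25 -> could be stanine 3
  z >= -0.75 -> could be stanine 4
  z >= -0.25 -> could be stanine 5
  z >= 0.25 -> could be stanine 6
  z < 0.75
  z < 1.25
  z < 1.75
Highest qualifying boundary gives stanine = 6

6


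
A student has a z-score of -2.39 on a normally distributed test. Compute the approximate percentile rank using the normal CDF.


CDF(z) = 0.5 * (1 + erf(z/sqrt(2)))
erf(-1.69) = -0.9832
CDF = 0.0084
Percentile rank = 0.0084 * 100 = 0.84

0.84


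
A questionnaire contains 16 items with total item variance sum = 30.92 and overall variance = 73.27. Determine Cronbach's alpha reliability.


alpha = (k/(k-1)) * (1 - sum(si^2)/s_total^2)
= (16/15) * (1 - 30.92/73.27)
alpha = 0.6165

0.6165


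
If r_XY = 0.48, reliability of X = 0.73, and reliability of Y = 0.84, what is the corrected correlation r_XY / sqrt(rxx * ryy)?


r_corrected = rxy / sqrt(rxx * ryy)
= 0.48 / sqrt(0.73 * 0.84)
= 0.48 / sqrt(0.6132)
= 0.48 / 0.783071
r_corrected = 0.613

0.613


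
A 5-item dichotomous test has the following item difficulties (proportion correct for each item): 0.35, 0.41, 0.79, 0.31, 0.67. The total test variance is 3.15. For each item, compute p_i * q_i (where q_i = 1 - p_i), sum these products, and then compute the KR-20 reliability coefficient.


For each item, compute p_i * q_i:
  Item 1: 0.35 * 0.65 = 0.2275
  Item 2: 0.41 * 0.59 = 0.2419
  Item 3: 0.79 * 0.21 = 0.1659
  Item 4: 0.31 * 0.69 = 0.2139
  Item 5: 0.67 * 0.33 = 0.2211
Sum(p_i * q_i) = 0.2275 + 0.2419 + 0.1659 + 0.2139 + 0.2211 = 1.0703
KR-20 = (k/(k-1)) * (1 - Sum(p_i*q_i) / Var_total)
= (5/4) * (1 - 1.0703/3.15)
= 1.25 * 0.6602
KR-20 = 0.8253

0.8253


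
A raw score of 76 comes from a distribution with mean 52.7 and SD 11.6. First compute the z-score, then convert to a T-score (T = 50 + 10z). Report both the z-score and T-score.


z = (X - mean) / SD = (76 - 52.7) / 11.6
z = 23.3 / 11.6
z = 2.0086
T-score = T = 50 + 10z
Carry z at full precision (z = 23.3 / 11.6) into the conversion:
T-score = 50 + 10 * (23.3 / 11.6) = 50 + 233 / 11.6
T-score = 50 + 20.0862
T-score = 70.0862

70.0862


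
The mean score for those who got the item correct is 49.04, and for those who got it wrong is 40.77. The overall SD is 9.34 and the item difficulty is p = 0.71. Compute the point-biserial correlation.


q = 1 - p = 0.29
rpb = ((M1 - M0) / SD) * sqrt(p * q)
rpb = ((49.04 - 40.77) / 9.34) * sqrt(0.71 * 0.29)
rpb = 0.4018

0.4018


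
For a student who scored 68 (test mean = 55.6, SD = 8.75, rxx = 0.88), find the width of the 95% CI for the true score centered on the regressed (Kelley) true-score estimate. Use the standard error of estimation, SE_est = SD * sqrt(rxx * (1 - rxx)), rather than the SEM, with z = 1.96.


True score estimate = 0.88*68 + 0.12*55.6 = 66.512
SE_est = SD * sqrt(rxx * (1 - rxx)) = 8.75 * sqrt(0.88 * 0.12) = 8.75 * sqrt(0.1056) = 2.843413
CI = T_est +/- z * SE_est, so width = 2 * z * SE_est = 2 * 1.96 * 2.843413
Width = 11.1462

11.1462


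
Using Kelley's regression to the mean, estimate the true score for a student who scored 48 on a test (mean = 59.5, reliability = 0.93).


T_est = rxx * X + (1 - rxx) * mean
T_est = 0.93 * 48 + 0.07 * 59.5
T_est = 44.64 + 4.165
T_est = 48.805

48.805


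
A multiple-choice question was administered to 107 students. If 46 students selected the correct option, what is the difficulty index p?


Item difficulty p = number correct / total examinees
p = 46 / 107
p = 0.4299

0.4299


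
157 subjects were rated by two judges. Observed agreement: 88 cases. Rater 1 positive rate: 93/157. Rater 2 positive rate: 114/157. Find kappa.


P_o = 88/157 = 0.56051
P_e = (93*114 + 64*43) / 24649 = 0.541766
kappa = (P_o - P_e) / (1 - P_e)
kappa = (0.56051 - 0.541766) / (1 - 0.541766)
kappa = 0.0409

0.0409


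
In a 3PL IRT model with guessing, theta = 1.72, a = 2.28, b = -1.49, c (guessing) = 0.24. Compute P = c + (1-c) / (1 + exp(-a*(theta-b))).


logit = 2.28*(1.72 - -1.49) = 7.3188
P* = 1/(1 + exp(-7.3188)) = 0.9993
P = 0.24 + (1 - 0.24) * 0.9993
P = 0.9995

0.9995


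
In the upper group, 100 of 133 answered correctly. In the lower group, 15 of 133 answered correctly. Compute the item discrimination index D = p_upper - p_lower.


p_upper = 100/133 = 0.7519
p_lower = 15/133 = 0.1128
D = 0.7519 - 0.1128 = 0.6391

0.6391


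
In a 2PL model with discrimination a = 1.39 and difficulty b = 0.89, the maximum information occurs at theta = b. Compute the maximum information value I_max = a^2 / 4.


For 2PL, max info at theta = b = 0.89
I_max = a^2 / 4 = 1.39^2 / 4
= 1.9321 / 4
I_max = 0.483

0.483


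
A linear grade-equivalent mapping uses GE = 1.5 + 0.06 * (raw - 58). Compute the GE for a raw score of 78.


raw - median = 78 - 58 = 20
slope * diff = 0.06 * 20 = 1.2
GE = 1.5 + 1.2
GE = 2.7

2.7


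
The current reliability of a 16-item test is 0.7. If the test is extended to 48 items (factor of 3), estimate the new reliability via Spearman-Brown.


r_new = (n * rxx) / (1 + (n-1) * rxx)
r_new = (3 * 0.7) / (1 + 2 * 0.7)
r_new = 2.1 / 2.4
r_new = 0.875

0.875


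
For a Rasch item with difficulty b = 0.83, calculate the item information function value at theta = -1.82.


P = 1/(1+exp(-(-1.82-0.83))) = 0.066
I = P*(1-P) = 0.066 * 0.934
I = 0.0616

0.0616


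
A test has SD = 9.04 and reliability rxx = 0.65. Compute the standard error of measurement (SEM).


SEM = SD * sqrt(1 - rxx)
SEM = 9.04 * sqrt(1 - 0.65)
SEM = 9.04 * sqrt(0.35) = 9.04 * 0.591608
SEM = 5.3481

5.3481


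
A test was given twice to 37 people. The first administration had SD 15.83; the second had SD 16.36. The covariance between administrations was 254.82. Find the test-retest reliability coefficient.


r = cov(X,Y) / (SD_X * SD_Y)
r = 254.82 / (15.83 * 16.36)
r = 254.82 / 258.9788
r = 0.9839

0.9839


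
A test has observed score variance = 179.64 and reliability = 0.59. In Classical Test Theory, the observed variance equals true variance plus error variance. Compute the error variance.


var_true = rxx * var_obs = 0.59 * 179.64 = 105.9876
var_error = var_obs - var_true
var_error = 179.64 - 105.9876
var_error = 73.6524

73.6524


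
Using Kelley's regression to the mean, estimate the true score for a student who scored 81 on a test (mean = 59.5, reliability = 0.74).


T_est = rxx * X + (1 - rxx) * mean
T_est = 0.74 * 81 + 0.26 * 59.5
T_est = 59.94 + 15.47
T_est = 75.41

75.41


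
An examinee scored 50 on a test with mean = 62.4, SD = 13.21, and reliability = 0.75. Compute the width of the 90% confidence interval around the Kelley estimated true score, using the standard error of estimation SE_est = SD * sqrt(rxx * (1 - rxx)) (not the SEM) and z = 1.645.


True score estimate = 0.75*50 + 0.25*62.4 = 53.1
SE_est = SD * sqrt(rxx * (1 - rxx)) = 13.21 * sqrt(0.75 * 0.25) = 13.21 * sqrt(0.1875) = 5.720098
CI = T_est +/- z * SE_est, so width = 2 * z * SE_est = 2 * 1.645 * 5.720098
Width = 18.8191

18.8191


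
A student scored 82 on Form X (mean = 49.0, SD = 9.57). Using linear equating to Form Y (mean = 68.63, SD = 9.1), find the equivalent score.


slope = SD_Y / SD_X = 9.1 / 9.57 ~ 0.9509
intercept = mean_Y - slope * mean_X = 68.63 - (9.1 / 9.57) * 49.0 ~ 22.0365
Y = slope * X + intercept. To avoid rounding drift from the rounded slope/intercept, evaluate the equivalent form Y = mean_Y + SD_Y * (X - mean_X) / SD_X at full precision:
Y = 68.63 + 9.1 * (82 - 49.0) / 9.57
Y = 68.63 + 9.1 * 33.0 / 9.57
Y = 68.63 + 300.3 / 9.57
Y = 68.63 + 31.3793
Y = 100.0093

100.0093


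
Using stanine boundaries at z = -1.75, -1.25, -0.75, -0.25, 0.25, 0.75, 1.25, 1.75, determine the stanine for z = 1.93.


Stanine boundaries: [-1.75, -1.25, -0.75, -0.25, 0.25, 0.75, 1.25, 1.75]
z = 1.93
Check each boundary:
  z >= -1.75 -> could be stanine 2
  z >= -1.25 -> could be stanine 3
  z >= -0.75 -> could be stanine 4
  z >= -0.25 -> could be stanine 5
  z >= 0.25 -> could be stanine 6
  z >= 0.75 -> could be stanine 7
  z >= 1.25 -> could be stanine 8
  z >= 1.75 -> could be stanine 9
Highest qualifying boundary gives stanine = 9

9


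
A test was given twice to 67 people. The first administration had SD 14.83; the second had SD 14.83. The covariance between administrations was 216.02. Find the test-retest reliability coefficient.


r = cov(X,Y) / (SD_X * SD_Y)
r = 216.02 / (14.83 * 14.83)
r = 216.02 / 219.9289
r = 0.9822

0.9822


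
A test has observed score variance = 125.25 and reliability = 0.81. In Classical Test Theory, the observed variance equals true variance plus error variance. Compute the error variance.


var_true = rxx * var_obs = 0.81 * 125.25 = 101.4525
var_error = var_obs - var_true
var_error = 125.25 - 101.4525
var_error = 23.7975

23.7975


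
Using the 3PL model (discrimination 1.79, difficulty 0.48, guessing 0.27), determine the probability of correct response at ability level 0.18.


logit = 1.79*(0.18 - 0.48) = -0.537
P* = 1/(1 + exp(--0.537)) = 0.3689
P = 0.27 + (1 - 0.27) * 0.3689
P = 0.5393

0.5393


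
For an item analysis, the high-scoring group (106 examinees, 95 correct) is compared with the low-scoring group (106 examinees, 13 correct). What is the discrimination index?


p_upper = 95/106 = 0.8962
p_lower = 13/106 = 0.1226
D = 0.8962 - 0.1226 = 0.7736

0.7736


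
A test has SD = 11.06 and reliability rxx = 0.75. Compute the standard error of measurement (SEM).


SEM = SD * sqrt(1 - rxx)
SEM = 11.06 * sqrt(1 - 0.75)
SEM = 11.06 * sqrt(0.25) = 11.06 * 0.5
SEM = 5.53

5.53
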